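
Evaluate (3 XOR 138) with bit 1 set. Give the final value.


Step 1: 3 ^ 138 = 137
Step 2: 137 | (1 << 1) = 137 | 2 = 139

139


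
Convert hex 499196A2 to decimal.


499196A2 hex = 1234278050 decimal

1234278050


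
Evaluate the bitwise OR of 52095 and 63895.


0b1100101101111111 | 0b1111100110010111 = 0b1111101111111111 = 64511

64511


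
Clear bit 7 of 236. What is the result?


236 & ~(1 << 7) = 108

108


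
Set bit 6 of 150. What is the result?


150 | (1 << 6) = 150 | 64 = 214

214


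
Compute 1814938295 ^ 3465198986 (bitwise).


0b1101100001011011100001010110111 ^ 0b11001110100010101011110110001010 = 0b10100010101001110111111100111101 = 2728886077

2728886077


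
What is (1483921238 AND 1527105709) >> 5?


Step 1: 1483921238 & 1527105709 = 1476444164
Step 2: 1476444164 >> 5 = 46138880

46138880


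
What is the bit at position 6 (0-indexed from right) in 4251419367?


0b11111101011001111000001011100111, position 6 = 1

1


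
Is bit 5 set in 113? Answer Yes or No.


0b1110001, bit 5 = 1. Yes

Yes


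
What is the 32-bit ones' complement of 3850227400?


3850227400 ^ 4294967295 = 444739895

444739895


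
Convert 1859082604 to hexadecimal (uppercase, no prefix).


1859082604 = 6ECF596C hex

6ECF596C


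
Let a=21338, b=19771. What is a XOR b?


21338 ^ 19771 = 7777

7777


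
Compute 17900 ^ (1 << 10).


17900 ^ (1 << 10) = 17900 ^ 1024 = 16876

16876


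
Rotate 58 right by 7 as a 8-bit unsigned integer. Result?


Rotate 0b111010 right by 7 (8-bit) = 0b1110100 = 116

116


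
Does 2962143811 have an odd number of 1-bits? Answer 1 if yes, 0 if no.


0b10110000100011101011101001000011 has 15 ones => parity 1

1


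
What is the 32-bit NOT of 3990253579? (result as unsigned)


~0b11101101110101100111000000001011 = 0b10010001010011000111111110100 = 304713716 (32-bit unsigned)

304713716


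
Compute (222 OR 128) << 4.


Step 1: 222 | 128 = 222
Step 2: 222 << 4 = 3552

3552


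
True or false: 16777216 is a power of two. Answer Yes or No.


0b1000000000000000000000000. Only one bit set => Yes

Yes


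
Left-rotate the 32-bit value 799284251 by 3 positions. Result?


Rotate 0b101111101001000001110000011011 left by 3 (32-bit) = 0b1111101001000001110000011011001 = 2099306713

2099306713


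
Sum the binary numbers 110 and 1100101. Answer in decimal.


110 + 1100101 = 1101011 = 107

107


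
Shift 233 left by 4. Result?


0b11101001 << 4 = 0b111010010000 = 3728

3728


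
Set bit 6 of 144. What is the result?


144 | (1 << 6) = 144 | 64 = 208

208


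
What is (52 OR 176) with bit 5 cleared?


Step 1: 52 | 176 = 180
Step 2: 180 & ~(1 << 5) = 148

148


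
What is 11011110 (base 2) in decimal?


11011110 in decimal = 222

222


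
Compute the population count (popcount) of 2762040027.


0b10100100101000010110001011011011 has 15 set bits

15


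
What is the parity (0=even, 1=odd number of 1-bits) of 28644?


0b110111111100100 has 10 ones => parity 0

0


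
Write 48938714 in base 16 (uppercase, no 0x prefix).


48938714 = 2EABEDA hex

2EABEDA


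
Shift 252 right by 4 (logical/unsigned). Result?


0b11111100 >> 4 = 0b1111 = 15

15


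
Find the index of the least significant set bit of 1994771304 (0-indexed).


0b1110110111001011100101101101000. Lowest set bit at position 3

3


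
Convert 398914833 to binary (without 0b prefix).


398914833 = 10111110001101111010100010001 in binary

10111110001101111010100010001


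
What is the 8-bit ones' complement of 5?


5 ^ 255 = 250

250


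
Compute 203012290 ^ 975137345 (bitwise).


0b1100000110011011100011000010 ^ 0b111010000111110110101001000001 = 0b110110000001101101001010000011 = 906416771

906416771


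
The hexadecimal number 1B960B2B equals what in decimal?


1B960B2B hex = 462818091 decimal

462818091


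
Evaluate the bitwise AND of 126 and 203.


0b1111110 & 0b11001011 = 0b1001010 = 74

74


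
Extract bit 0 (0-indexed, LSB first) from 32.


0b100000, position 0 = 0

0


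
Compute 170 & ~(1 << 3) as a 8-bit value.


170 & ~(1 << 3) = 162

162


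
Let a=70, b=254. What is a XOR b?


70 ^ 254 = 184

184


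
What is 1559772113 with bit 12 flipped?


1559772113 ^ (1 << 12) = 1559772113 ^ 4096 = 1559768017

1559768017


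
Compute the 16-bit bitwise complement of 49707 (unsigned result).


~0b1100001000101011 = 0b11110111010100 = 15828 (16-bit unsigned)

15828


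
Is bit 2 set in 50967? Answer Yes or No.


0b1100011100010111, bit 2 = 1. Yes

Yes


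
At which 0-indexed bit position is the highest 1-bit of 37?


0b100101. Highest set bit at position 5

5


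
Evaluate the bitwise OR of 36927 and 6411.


0b1001000000111111 | 0b1100100001011 = 0b1001100100111111 = 39231

39231


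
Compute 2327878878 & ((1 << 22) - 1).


2327878878 & 4194303 = 40158

40158


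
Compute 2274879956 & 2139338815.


0b10000111100101111110100111010100 & 0b1111111100000111011100000111111 = 0b111100000111010100000010100 = 126068756

126068756


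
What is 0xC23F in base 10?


C23F hex = 49727 decimal

49727


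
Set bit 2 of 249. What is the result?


249 | (1 << 2) = 249 | 4 = 253

253


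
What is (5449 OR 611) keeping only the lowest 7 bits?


Step 1: 5449 | 611 = 5995
Step 2: 5995 & 127 = 107

107


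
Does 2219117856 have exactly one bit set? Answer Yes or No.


0b10000100010001010000110100100000. Multiple bits set => No

No


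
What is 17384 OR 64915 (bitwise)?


0b100001111101000 | 0b1111110110010011 = 0b1111111111111011 = 65531

65531


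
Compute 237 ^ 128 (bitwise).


0b11101101 ^ 0b10000000 = 0b1101101 = 109

109


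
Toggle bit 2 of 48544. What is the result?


48544 ^ (1 << 2) = 48544 ^ 4 = 48548

48548


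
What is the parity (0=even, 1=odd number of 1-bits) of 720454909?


0b101010111100010100010011111101 has 17 ones => parity 1

1


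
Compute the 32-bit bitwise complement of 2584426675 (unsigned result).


~0b10011010000010110011100010110011 = 0b1100101111101001100011101001100 = 1710540620 (32-bit unsigned)

1710540620


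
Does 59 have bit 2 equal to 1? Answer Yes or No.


0b111011, bit 2 = 0. No

No


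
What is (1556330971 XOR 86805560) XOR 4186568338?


Step 1: 1556330971 ^ 86805560 = 1508849123
Step 2: 1508849123 ^ 4186568338 = 2691089265

2691089265


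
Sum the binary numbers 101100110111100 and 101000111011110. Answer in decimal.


101100110111100 + 101000111011110 = 1010101110011010 = 43930

43930


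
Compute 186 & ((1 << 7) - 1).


186 & 127 = 58

58


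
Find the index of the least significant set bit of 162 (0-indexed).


0b10100010. Lowest set bit at position 1

1


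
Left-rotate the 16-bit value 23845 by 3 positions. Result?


Rotate 0b101110100100101 left by 3 (16-bit) = 0b1110100100101010 = 59690

59690


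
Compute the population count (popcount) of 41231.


0b1010000100001111 has 7 set bits

7


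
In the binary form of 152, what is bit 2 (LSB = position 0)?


0b10011000, position 2 = 0

0


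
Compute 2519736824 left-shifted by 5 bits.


0b10010110001100000010000111111000 << 5 = 0b1001011000110000001000011111100000000 = 80631578368

80631578368


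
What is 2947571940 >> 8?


0b10101111101100000110000011100100 >> 8 = 0b101011111011000001100000 = 11513952

11513952


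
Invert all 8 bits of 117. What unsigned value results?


117 ^ 255 = 138

138


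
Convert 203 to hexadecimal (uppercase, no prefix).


203 = CB hex

CB


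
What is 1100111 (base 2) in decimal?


1100111 in decimal = 103

103


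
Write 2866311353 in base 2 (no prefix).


2866311353 = 10101010110110000111000010111001 in binary

10101010110110000111000010111001


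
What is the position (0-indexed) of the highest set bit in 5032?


0b1001110101000. Highest set bit at position 12

12


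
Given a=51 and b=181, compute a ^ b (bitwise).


51 ^ 181 = 134

134


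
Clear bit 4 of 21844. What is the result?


21844 & ~(1 << 4) = 21828

21828


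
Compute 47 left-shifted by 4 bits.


0b101111 << 4 = 0b1011110000 = 752

752


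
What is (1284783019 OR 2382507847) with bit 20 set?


Step 1: 1284783019 | 2382507847 = 3465953263
Step 2: 3465953263 | (1 << 20) = 3465953263 | 1048576 = 3465953263

3465953263


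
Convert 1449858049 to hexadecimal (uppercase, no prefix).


1449858049 = 566B1401 hex

566B1401


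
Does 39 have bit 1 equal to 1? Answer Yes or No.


0b100111, bit 1 = 1. Yes

Yes


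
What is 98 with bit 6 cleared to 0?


98 & ~(1 << 6) = 34

34


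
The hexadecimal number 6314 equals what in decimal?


6314 hex = 25364 decimal

25364


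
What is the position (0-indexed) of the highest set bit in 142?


0b10001110. Highest set bit at position 7

7


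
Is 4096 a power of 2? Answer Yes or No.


0b1000000000000. Only one bit set => Yes

Yes


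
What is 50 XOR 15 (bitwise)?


0b110010 ^ 0b1111 = 0b111101 = 61

61


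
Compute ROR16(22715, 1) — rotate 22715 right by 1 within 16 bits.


Rotate 0b101100010111011 right by 1 (16-bit) = 0b1010110001011101 = 44125

44125


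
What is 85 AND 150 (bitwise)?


0b1010101 & 0b10010110 = 0b10100 = 20

20


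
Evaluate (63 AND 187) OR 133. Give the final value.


Step 1: 63 & 187 = 59
Step 2: 59 | 133 = 191

191


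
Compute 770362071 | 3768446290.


0b101101111010101100101011010111 | 0b11100000100111011110110101010010 = 0b11101101111111111110111111010111 = 3992973271

3992973271


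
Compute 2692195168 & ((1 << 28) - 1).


2692195168 & 268435455 = 7840608

7840608


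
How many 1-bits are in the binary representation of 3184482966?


0b10111101110011110101101010010110 has 20 set bits

20


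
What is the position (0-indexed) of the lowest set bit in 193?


0b11000001. Lowest set bit at position 0

0


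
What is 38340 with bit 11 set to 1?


38340 | (1 << 11) = 38340 | 2048 = 40388

40388


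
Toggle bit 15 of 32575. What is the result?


32575 ^ (1 << 15) = 32575 ^ 32768 = 65343

65343


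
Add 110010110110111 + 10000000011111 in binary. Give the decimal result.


110010110110111 + 10000000011111 = 1000010111010110 = 34262

34262


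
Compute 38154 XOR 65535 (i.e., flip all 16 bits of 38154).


38154 ^ 65535 = 27381

27381


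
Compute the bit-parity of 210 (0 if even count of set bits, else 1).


0b11010010 has 4 ones => parity 0

0


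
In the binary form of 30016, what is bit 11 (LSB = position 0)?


0b111010101000000, position 11 = 0

0


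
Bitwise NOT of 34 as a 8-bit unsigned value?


~0b100010 = 0b11011101 = 221 (8-bit unsigned)

221


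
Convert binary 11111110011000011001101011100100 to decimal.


11111110011000011001101011100100 in decimal = 4267809508

4267809508


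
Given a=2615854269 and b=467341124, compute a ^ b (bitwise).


2615854269 ^ 467341124 = 2150747129

2150747129


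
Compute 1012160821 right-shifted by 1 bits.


0b111100010101000101100100110101 >> 1 = 0b11110001010100010110010011010 = 506080410

506080410


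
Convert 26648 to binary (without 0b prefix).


26648 = 110100000011000 in binary

110100000011000


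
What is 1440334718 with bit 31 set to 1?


1440334718 | (1 << 31) = 1440334718 | 2147483648 = 3587818366

3587818366


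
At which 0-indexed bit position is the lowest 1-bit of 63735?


0b1111100011110111. Lowest set bit at position 0

0


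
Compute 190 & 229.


0b10111110 & 0b11100101 = 0b10100100 = 164

164


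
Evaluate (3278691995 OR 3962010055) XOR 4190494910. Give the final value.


Step 1: 3278691995 | 3962010055 = 4017094623
Step 2: 4017094623 ^ 4190494910 = 380247905

380247905


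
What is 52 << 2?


0b110100 << 2 = 0b11010000 = 208

208


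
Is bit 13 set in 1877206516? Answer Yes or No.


0b1101111111000111110010111110100, bit 13 = 1. Yes

Yes


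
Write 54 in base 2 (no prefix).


54 = 110110 in binary

110110


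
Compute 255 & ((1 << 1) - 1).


255 & 1 = 1

1


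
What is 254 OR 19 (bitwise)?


0b11111110 | 0b10011 = 0b11111111 = 255

255


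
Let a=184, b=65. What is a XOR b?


184 ^ 65 = 249

249


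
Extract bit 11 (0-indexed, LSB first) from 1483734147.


0b1011000011011111111110010000011, position 11 = 1

1


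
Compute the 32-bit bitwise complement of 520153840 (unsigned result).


~0b11111000000001110101011110000 = 0b11100000111111110001010100001111 = 3774813455 (32-bit unsigned)

3774813455


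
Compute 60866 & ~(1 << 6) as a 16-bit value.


60866 & ~(1 << 6) = 60802

60802


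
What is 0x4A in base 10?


4A hex = 74 decimal

74


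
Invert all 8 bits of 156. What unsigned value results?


156 ^ 255 = 99

99


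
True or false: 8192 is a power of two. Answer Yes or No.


0b10000000000000. Only one bit set => Yes

Yes


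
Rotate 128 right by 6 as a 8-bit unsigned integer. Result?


Rotate 0b10000000 right by 6 (8-bit) = 0b10 = 2

2


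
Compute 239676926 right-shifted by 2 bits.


0b1110010010010010110111111110 >> 2 = 0b11100100100100101101111111 = 59919231

59919231


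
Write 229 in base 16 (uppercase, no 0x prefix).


229 = E5 hex

E5


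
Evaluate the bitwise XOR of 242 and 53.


0b11110010 ^ 0b110101 = 0b11000111 = 199

199


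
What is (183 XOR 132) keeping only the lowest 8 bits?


Step 1: 183 ^ 132 = 51
Step 2: 51 & 255 = 51

51


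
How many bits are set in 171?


0b10101011 has 5 set bits

5


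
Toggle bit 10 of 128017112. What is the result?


128017112 ^ (1 << 10) = 128017112 ^ 1024 = 128018136

128018136


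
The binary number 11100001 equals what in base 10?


11100001 in decimal = 225

225


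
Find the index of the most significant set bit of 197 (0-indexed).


0b11000101. Highest set bit at position 7

7


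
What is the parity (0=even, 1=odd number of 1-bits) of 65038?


0b1111111000001110 has 10 ones => parity 0

0


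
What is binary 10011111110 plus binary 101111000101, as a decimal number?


10011111110 + 101111000101 = 1000011000011 = 4291

4291


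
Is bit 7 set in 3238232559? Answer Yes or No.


0b11000001000000111000000111101111, bit 7 = 1. Yes

Yes


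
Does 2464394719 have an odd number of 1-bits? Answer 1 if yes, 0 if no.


0b10010010111000111010110111011111 has 20 ones => parity 0

0


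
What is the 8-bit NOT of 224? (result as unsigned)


~0b11100000 = 0b11111 = 31 (8-bit unsigned)

31


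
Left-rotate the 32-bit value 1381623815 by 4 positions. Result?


Rotate 0b1010010010110011110100000000111 left by 4 (32-bit) = 0b100101100111101000000001110101 = 631144565

631144565


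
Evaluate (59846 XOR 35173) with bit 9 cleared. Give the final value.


Step 1: 59846 ^ 35173 = 24739
Step 2: 24739 & ~(1 << 9) = 24739

24739


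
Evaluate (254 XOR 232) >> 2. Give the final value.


Step 1: 254 ^ 232 = 22
Step 2: 22 >> 2 = 5

5


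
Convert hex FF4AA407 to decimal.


FF4AA407 hex = 4283081735 decimal

4283081735


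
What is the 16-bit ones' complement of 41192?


41192 ^ 65535 = 24343

24343


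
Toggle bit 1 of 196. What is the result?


196 ^ (1 << 1) = 196 ^ 2 = 198

198


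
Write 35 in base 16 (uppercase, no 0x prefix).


35 = 23 hex

23


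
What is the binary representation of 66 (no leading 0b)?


66 = 1000010 in binary

1000010


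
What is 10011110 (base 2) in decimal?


10011110 in decimal = 158

158


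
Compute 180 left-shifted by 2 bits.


0b10110100 << 2 = 0b1011010000 = 720

720


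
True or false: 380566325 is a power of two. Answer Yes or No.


0b10110101011101111101100110101. Multiple bits set => No

No


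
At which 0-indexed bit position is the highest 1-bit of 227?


0b11100011. Highest set bit at position 7

7


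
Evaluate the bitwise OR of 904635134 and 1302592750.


0b110101111010111010001011111110 | 0b1001101101000111111110011101110 = 0b1111101111010111111111011111110 = 2112618238

2112618238


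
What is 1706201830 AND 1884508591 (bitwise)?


0b1100101101100101001001011100110 & 0b1110000010100110101000110101111 = 0b1100000000100100001000010100110 = 1611796646

1611796646


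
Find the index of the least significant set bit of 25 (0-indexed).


0b11001. Lowest set bit at position 0

0


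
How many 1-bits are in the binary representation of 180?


0b10110100 has 4 set bits

4


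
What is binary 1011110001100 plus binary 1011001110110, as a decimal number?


1011110001100 + 1011001110110 = 10111000000010 = 11778

11778


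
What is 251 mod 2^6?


251 & 63 = 59

59


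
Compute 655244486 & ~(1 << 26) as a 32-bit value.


655244486 & ~(1 << 26) = 588135622

588135622


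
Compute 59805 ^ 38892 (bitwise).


0b1110100110011101 ^ 0b1001011111101100 = 0b111111001110001 = 32369

32369


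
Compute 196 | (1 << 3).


196 | (1 << 3) = 196 | 8 = 204

204


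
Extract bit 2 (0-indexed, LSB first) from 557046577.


0b100001001100111101101100110001, position 2 = 0

0


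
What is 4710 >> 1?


0b1001001100110 >> 1 = 0b100100110011 = 2355

2355


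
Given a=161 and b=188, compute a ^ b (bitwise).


161 ^ 188 = 29

29


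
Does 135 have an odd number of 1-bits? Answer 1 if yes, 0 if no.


0b10000111 has 4 ones => parity 0

0


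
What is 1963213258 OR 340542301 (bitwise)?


0b1110101000001000100000111001010 | 0b10100010011000100001101011101 = 0b1110101010011000100001111011111 = 1967932383

1967932383


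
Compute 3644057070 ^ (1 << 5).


3644057070 ^ (1 << 5) = 3644057070 ^ 32 = 3644057038

3644057038


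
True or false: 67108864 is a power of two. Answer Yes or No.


0b100000000000000000000000000. Only one bit set => Yes

Yes


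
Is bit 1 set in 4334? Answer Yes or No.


0b1000011101110, bit 1 = 1. Yes

Yes


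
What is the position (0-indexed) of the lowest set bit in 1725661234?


0b1100110110110111000000000110010. Lowest set bit at position 1

1


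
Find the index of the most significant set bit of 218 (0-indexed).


0b11011010. Highest set bit at position 7

7


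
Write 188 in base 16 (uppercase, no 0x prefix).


188 = BC hex

BC


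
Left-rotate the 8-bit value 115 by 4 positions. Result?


Rotate 0b1110011 left by 4 (8-bit) = 0b110111 = 55

55


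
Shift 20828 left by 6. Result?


0b101000101011100 << 6 = 0b101000101011100000000 = 1332992

1332992


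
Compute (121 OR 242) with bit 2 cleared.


Step 1: 121 | 242 = 251
Step 2: 251 & ~(1 << 2) = 251

251


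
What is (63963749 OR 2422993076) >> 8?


Step 1: 63963749 | 2422993076 = 2482762485
Step 2: 2482762485 >> 8 = 9698290

9698290


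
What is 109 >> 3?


0b1101101 >> 3 = 0b1101 = 13

13


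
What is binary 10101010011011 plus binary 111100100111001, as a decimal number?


10101010011011 + 111100100111001 = 1010001111010100 = 41940

41940


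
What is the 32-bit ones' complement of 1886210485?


1886210485 ^ 4294967295 = 2408756810

2408756810


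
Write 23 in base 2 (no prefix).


23 = 10111 in binary

10111


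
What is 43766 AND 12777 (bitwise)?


0b1010101011110110 & 0b11000111101001 = 0b10000011100000 = 8416

8416


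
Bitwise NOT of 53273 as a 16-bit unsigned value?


~0b1101000000011001 = 0b10111111100110 = 12262 (16-bit unsigned)

12262


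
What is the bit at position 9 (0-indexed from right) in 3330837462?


0b11000110100010001000101111010110, position 9 = 1

1


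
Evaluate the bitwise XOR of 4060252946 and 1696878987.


0b11110010000000101000101100010010 ^ 0b1100101001001000101000110001011 = 0b10010111001001101101101010011001 = 2535905945

2535905945


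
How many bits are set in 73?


0b1001001 has 3 set bits

3


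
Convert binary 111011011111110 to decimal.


111011011111110 in decimal = 30462

30462


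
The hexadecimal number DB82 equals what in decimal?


DB82 hex = 56194 decimal

56194


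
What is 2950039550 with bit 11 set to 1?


2950039550 | (1 << 11) = 2950039550 | 2048 = 2950041598

2950041598


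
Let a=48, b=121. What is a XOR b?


48 ^ 121 = 73

73


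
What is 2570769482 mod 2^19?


2570769482 & 524287 = 185418

185418


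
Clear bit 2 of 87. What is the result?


87 & ~(1 << 2) = 83

83


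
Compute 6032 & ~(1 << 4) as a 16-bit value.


6032 & ~(1 << 4) = 6016

6016


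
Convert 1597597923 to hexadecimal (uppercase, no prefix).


1597597923 = 5F3968E3 hex

5F3968E3


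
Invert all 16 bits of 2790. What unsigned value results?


2790 ^ 65535 = 62745

62745


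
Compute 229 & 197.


0b11100101 & 0b11000101 = 0b11000101 = 197

197


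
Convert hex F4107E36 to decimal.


F4107E36 hex = 4094721590 decimal

4094721590


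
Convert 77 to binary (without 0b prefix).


77 = 1001101 in binary

1001101


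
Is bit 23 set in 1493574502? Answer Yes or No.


0b1011001000001100010001101100110, bit 23 = 0. No

No


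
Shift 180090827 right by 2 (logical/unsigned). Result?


0b1010101110111111011111001011 >> 2 = 0b10101011101111110111110010 = 45022706

45022706


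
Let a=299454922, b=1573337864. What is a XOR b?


299454922 ^ 1573337864 = 1277061826

1277061826


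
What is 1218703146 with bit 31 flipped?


1218703146 ^ (1 << 31) = 1218703146 ^ 2147483648 = 3366186794

3366186794


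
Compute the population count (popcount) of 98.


0b1100010 has 3 set bits

3


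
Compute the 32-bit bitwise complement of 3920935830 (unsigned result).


~0b11101001101101001011101110010110 = 0b10110010010110100010001101001 = 374031465 (32-bit unsigned)

374031465


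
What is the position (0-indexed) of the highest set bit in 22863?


0b101100101001111. Highest set bit at position 14

14


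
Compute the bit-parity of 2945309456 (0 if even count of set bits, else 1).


0b10101111100011011101101100010000 has 17 ones => parity 1

1


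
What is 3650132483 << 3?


0b11011001100100001001101000000011 << 3 = 0b11011001100100001001101000000011000 = 29201059864

29201059864


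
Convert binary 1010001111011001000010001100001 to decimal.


1010001111011001000010001100001 in decimal = 1374454881

1374454881


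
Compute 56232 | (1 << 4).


56232 | (1 << 4) = 56232 | 16 = 56248

56248


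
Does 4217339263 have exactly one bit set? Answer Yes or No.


0b11111011010111110111110101111111. Multiple bits set => No

No


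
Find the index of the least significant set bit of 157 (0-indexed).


0b10011101. Lowest set bit at position 0

0


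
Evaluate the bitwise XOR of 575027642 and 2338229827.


0b100010010001100011100110111010 ^ 0b10001011010111101000111001000011 = 0b10101001000110001011011111111001 = 2836969465

2836969465


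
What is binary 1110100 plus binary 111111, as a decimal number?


1110100 + 111111 = 10110011 = 179

179


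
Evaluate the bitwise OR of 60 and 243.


0b111100 | 0b11110011 = 0b11111111 = 255

255


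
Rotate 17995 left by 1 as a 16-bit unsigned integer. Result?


Rotate 0b100011001001011 left by 1 (16-bit) = 0b1000110010010110 = 35990

35990


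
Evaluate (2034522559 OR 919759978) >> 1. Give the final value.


Step 1: 2034522559 | 919759978 = 2144763391
Step 2: 2144763391 >> 1 = 1072381695

1072381695


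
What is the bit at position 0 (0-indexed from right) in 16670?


0b100000100011110, position 0 = 0

0


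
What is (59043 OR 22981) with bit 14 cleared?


Step 1: 59043 | 22981 = 65511
Step 2: 65511 & ~(1 << 14) = 49127

49127


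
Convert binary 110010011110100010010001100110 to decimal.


110010011110100010010001100110 in decimal = 846865510

846865510


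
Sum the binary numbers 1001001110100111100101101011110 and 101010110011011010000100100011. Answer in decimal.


1001001110100111100101101011110 + 101010110011011010000100100011 = 1110100101000010110110010000001 = 1956736129

1956736129


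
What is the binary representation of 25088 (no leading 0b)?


25088 = 110001000000000 in binary

110001000000000


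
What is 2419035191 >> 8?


0b10010000001011111000110000110111 >> 8 = 0b100100000010111110001100 = 9449356

9449356


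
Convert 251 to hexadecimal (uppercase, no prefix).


251 = FB hex

FB


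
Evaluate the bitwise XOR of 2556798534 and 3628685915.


0b10011000011001011010011001000110 ^ 0b11011000010010010101101001011011 = 0b1000000001011001111110000011101 = 1076689949

1076689949


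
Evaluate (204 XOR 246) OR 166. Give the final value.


Step 1: 204 ^ 246 = 58
Step 2: 58 | 166 = 190

190


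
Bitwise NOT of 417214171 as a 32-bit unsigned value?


~0b11000110111100010111011011011 = 0b11100111001000011101000100100100 = 3877753124 (32-bit unsigned)

3877753124


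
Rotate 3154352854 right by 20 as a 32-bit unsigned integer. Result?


Rotate 0b10111100000000111001101011010110 right by 20 (32-bit) = 0b111001101011010110101111000000 = 967666624

967666624


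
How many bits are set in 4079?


0b111111101111 has 11 set bits

11


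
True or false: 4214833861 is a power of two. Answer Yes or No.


0b11111011001110010100001011000101. Multiple bits set => No

No


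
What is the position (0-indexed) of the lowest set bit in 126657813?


0b111100011001010010100010101. Lowest set bit at position 0

0


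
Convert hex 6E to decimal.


6E hex = 110 decimal

110


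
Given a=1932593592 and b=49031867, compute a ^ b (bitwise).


1932593592 ^ 49031867 = 1910317827

1910317827


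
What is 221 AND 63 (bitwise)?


0b11011101 & 0b111111 = 0b11101 = 29

29


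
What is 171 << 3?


0b10101011 << 3 = 0b10101011000 = 1368

1368


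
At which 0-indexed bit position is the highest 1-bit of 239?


0b11101111. Highest set bit at position 7

7


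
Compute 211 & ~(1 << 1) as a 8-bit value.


211 & ~(1 << 1) = 209

209


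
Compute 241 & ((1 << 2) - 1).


241 & 3 = 1

1


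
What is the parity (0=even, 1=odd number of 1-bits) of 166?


0b10100110 has 4 ones => parity 0

0


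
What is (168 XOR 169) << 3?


Step 1: 168 ^ 169 = 1
Step 2: 1 << 3 = 8

8


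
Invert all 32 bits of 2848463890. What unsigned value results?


2848463890 ^ 4294967295 = 1446503405

1446503405


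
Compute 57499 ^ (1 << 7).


57499 ^ (1 << 7) = 57499 ^ 128 = 57371

57371


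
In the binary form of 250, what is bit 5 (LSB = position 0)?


0b11111010, position 5 = 1

1


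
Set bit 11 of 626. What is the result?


626 | (1 << 11) = 626 | 2048 = 2674

2674


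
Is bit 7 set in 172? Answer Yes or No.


0b10101100, bit 7 = 1. Yes

Yes


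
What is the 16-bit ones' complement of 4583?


4583 ^ 65535 = 60952

60952


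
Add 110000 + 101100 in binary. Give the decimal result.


110000 + 101100 = 1011100 = 92

92


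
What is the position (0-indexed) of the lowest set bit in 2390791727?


0b10001110100000001001011000101111. Lowest set bit at position 0

0


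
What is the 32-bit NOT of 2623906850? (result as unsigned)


~0b10011100011001011010010000100010 = 0b1100011100110100101101111011101 = 1671060445 (32-bit unsigned)

1671060445


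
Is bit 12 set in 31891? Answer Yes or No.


0b111110010010011, bit 12 = 1. Yes

Yes


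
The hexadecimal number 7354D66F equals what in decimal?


7354D66F hex = 1934939759 decimal

1934939759


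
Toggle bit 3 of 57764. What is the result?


57764 ^ (1 << 3) = 57764 ^ 8 = 57772

57772


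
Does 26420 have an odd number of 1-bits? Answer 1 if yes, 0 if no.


0b110011100110100 has 8 ones => parity 0

0


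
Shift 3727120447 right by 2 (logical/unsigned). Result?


0b11011110001001110101100000111111 >> 2 = 0b110111100010011101011000001111 = 931780111

931780111


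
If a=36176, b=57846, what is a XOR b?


36176 ^ 57846 = 27814

27814


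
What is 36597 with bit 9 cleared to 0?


36597 & ~(1 << 9) = 36085

36085


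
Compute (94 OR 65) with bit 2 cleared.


Step 1: 94 | 65 = 95
Step 2: 95 & ~(1 << 2) = 91

91


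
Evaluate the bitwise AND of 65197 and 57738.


0b1111111010101101 & 0b1110000110001010 = 0b1110000010001000 = 57480

57480


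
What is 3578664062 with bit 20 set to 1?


3578664062 | (1 << 20) = 3578664062 | 1048576 = 3579712638

3579712638


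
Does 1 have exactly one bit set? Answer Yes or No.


0b1. Only one bit set => Yes

Yes


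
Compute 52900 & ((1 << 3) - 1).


52900 & 7 = 4

4


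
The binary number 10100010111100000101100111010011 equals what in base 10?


10100010111100000101100111010011 in decimal = 2733660627

2733660627


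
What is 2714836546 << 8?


0b10100001110100010001111001000010 << 8 = 0b1010000111010001000111100100001000000000 = 694998155776

694998155776


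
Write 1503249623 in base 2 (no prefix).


1503249623 = 1011001100110011100010011010111 in binary

1011001100110011100010011010111


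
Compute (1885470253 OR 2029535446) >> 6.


Step 1: 1885470253 | 2029535446 = 2029649663
Step 2: 2029649663 >> 6 = 31713275

31713275


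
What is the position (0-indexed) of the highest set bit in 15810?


0b11110111000010. Highest set bit at position 13

13


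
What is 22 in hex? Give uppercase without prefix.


22 = 16 hex

16


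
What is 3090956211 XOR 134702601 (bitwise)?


0b10111000001111000011111110110011 ^ 0b1000000001110110011000001001 = 0b10110000001110110101100110111010 = 2956679610

2956679610


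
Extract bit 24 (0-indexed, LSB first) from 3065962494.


0b10110110101111101101111111111110, position 24 = 0

0


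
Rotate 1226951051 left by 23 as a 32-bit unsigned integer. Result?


Rotate 0b1001001001000011100100110001011 left by 23 (32-bit) = 0b11000101101001001001000011100100 = 3315896548

3315896548


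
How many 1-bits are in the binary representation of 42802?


0b1010011100110010 has 8 set bits

8


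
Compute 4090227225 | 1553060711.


0b11110011110010111110101000011001 | 0b1011100100100011101001101100111 = 0b11111111110110111111101101111111 = 4292606847

4292606847


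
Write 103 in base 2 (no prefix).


103 = 1100111 in binary

1100111


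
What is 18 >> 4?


0b10010 >> 4 = 0b1 = 1

1


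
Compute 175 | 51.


0b10101111 | 0b110011 = 0b10111111 = 191

191


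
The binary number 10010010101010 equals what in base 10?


10010010101010 in decimal = 9386

9386


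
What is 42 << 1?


0b101010 << 1 = 0b1010100 = 84

84


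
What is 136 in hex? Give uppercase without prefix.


136 = 88 hex

88


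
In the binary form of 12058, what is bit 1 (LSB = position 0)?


0b10111100011010, position 1 = 1

1


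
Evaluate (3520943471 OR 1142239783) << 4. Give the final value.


Step 1: 3520943471 | 1142239783 = 3588061039
Step 2: 3588061039 << 4 = 57408976624

57408976624


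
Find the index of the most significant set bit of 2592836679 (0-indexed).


0b10011010100010111000110001000111. Highest set bit at position 31

31


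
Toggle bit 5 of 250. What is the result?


250 ^ (1 << 5) = 250 ^ 32 = 218

218


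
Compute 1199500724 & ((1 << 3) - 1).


1199500724 & 7 = 4

4


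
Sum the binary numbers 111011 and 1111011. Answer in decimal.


111011 + 1111011 = 10110110 = 182

182


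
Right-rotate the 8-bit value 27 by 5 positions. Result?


Rotate 0b11011 right by 5 (8-bit) = 0b11011000 = 216

216


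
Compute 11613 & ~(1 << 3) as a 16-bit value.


11613 & ~(1 << 3) = 11605

11605


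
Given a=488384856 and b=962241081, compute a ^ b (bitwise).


488384856 ^ 962241081 = 608602977

608602977


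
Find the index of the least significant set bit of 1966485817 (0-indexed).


0b1110101001101100011000100111001. Lowest set bit at position 0

0


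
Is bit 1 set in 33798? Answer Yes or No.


0b1000010000000110, bit 1 = 1. Yes

Yes


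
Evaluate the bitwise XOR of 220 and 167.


0b11011100 ^ 0b10100111 = 0b1111011 = 123

123


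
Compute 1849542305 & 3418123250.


0b1101110001111011100011010100001 & 0b11001011101111000110101111110010 = 0b1001010001111000100001010100000 = 1245463200

1245463200


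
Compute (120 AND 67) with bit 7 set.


Step 1: 120 & 67 = 64
Step 2: 64 | (1 << 7) = 64 | 128 = 192

192


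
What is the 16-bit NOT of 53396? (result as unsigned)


~0b1101000010010100 = 0b10111101101011 = 12139 (16-bit unsigned)

12139


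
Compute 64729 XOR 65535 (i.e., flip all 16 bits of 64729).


64729 ^ 65535 = 806

806


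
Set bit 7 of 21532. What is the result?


21532 | (1 << 7) = 21532 | 128 = 21660

21660


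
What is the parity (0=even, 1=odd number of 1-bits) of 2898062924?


0b10101100101111001110111001001100 has 18 ones => parity 0

0


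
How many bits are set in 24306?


0b101111011110010 has 10 set bits

10


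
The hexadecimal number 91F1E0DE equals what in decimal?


91F1E0DE hex = 2448548062 decimal

2448548062


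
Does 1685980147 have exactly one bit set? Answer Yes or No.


0b1100100011111100000001111110011. Multiple bits set => No

No


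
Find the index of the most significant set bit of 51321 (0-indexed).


0b1100100001111001. Highest set bit at position 15

15


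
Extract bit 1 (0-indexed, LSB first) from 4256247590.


0b11111101101100010010111100100110, position 1 = 1

1


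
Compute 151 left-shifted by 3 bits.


0b10010111 << 3 = 0b10010111000 = 1208

1208


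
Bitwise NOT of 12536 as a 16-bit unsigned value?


~0b11000011111000 = 0b1100111100000111 = 52999 (16-bit unsigned)

52999


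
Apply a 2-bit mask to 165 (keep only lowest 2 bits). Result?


165 & 3 = 1

1


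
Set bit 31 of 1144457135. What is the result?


1144457135 | (1 << 31) = 1144457135 | 2147483648 = 3291940783

3291940783


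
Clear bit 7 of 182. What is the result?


182 & ~(1 << 7) = 54

54


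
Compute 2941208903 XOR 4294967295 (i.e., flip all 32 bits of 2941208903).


2941208903 ^ 4294967295 = 1353758392

1353758392


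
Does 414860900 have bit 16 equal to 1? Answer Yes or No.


0b11000101110100100011001100100, bit 16 = 0. No

No


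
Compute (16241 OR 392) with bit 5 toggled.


Step 1: 16241 | 392 = 16377
Step 2: 16377 ^ (1 << 5) = 16377 ^ 32 = 16345

16345


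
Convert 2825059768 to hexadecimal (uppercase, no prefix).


2825059768 = A862FDB8 hex

A862FDB8


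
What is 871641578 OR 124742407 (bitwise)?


0b110011111101000011000111101010 | 0b111011011110110101100000111 = 0b110111111111110111101111101111 = 939490287

939490287


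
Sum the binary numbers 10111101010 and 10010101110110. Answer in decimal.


10111101010 + 10010101110110 = 10101101100000 = 11104

11104


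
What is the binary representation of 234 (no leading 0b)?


234 = 11101010 in binary

11101010


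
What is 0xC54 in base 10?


C54 hex = 3156 decimal

3156


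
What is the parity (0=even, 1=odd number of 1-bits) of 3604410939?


0b11010110110101101111001000111011 has 20 ones => parity 0

0


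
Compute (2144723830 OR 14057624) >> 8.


Step 1: 2144723830 | 14057624 = 2144855038
Step 2: 2144855038 >> 8 = 8378339

8378339


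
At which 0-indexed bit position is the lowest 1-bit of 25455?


0b110001101101111. Lowest set bit at position 0

0


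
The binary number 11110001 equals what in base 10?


11110001 in decimal = 241

241


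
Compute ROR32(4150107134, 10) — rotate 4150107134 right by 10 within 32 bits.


Rotate 0b11110111010111011001101111111110 right by 10 (32-bit) = 0b11111111101111011101011101100110 = 4290631526

4290631526


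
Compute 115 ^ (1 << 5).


115 ^ (1 << 5) = 115 ^ 32 = 83

83


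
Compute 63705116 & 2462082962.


0b11110011000001000000011100 & 0b10010010110000000110011110010010 = 0b10110000000000000000010000 = 46137360

46137360


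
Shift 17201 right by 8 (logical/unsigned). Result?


0b100001100110001 >> 8 = 0b1000011 = 67

67


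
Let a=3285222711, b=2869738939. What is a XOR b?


3285222711 ^ 2869738939 = 1759262860

1759262860


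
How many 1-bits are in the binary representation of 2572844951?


0b10011001010110100111111110010111 has 20 set bits

20


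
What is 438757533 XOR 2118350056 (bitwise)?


0b11010001001101110100010011101 ^ 0b1111110010000110111010011101000 = 0b1100100011001011001110001110101 = 1684380789

1684380789


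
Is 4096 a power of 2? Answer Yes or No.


0b1000000000000. Only one bit set => Yes

Yes


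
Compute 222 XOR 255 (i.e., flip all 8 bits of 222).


222 ^ 255 = 33

33


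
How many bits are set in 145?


0b10010001 has 3 set bits

3


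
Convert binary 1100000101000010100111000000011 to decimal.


1100000101000010100111000000011 in decimal = 1621184003

1621184003


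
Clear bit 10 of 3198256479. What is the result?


3198256479 & ~(1 << 10) = 3198255455

3198255455


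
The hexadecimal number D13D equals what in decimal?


D13D hex = 53565 decimal

53565


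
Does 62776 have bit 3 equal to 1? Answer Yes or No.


0b1111010100111000, bit 3 = 1. Yes

Yes


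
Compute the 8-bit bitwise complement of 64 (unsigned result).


~0b1000000 = 0b10111111 = 191 (8-bit unsigned)

191


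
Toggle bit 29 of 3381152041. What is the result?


3381152041 ^ (1 << 29) = 3381152041 ^ 536870912 = 3918022953

3918022953


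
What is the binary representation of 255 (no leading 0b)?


255 = 11111111 in binary

11111111


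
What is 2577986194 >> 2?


0b10011001101010001111001010010010 >> 2 = 0b100110011010100011110010100100 = 644496548

644496548


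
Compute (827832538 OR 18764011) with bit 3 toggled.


Step 1: 827832538 | 18764011 = 828373243
Step 2: 828373243 ^ (1 << 3) = 828373243 ^ 8 = 828373235

828373235


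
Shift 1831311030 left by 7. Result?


0b1101101001001111001011010110110 << 7 = 0b11011010010011110010110101101100000000 = 234407811840

234407811840


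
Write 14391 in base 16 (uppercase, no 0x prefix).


14391 = 3837 hex

3837


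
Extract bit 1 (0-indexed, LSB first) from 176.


0b10110000, position 1 = 0

0


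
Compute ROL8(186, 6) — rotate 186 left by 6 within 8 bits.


Rotate 0b10111010 left by 6 (8-bit) = 0b10101110 = 174

174


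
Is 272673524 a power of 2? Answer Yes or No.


0b10000010000001010101011110100. Multiple bits set => No

No


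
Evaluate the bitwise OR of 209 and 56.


0b11010001 | 0b111000 = 0b11111001 = 249

249


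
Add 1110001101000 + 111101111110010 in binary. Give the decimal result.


1110001101000 + 111101111110010 = 1001100001011010 = 39002

39002


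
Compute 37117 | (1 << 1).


37117 | (1 << 1) = 37117 | 2 = 37119

37119
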